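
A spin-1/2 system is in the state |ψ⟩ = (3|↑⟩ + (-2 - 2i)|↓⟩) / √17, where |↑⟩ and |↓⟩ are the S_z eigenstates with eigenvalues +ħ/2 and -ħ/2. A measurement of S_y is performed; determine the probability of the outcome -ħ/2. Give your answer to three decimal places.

|-y⟩ = (|↑⟩ - i|↓⟩)/√2, so ⟨-y|ψ⟩ = (5 - 2i) / (√2·√17).
P = |5 - 2i|² / 34 = 29/34.

0.853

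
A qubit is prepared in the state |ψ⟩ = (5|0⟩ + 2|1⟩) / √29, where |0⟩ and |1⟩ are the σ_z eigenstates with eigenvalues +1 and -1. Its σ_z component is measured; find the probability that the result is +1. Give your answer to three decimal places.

0.862

The +1 outcome corresponds to |0⟩. Its amplitude in |ψ⟩ is 5/√29.
P = |5|² / 29 = 25/29.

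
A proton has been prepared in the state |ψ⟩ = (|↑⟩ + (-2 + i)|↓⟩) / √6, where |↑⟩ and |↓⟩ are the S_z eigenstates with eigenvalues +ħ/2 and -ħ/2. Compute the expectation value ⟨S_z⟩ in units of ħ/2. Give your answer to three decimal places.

⟨σ_z⟩ = |a|² - |b|² divided by |a|²+|b|², with a, b the |↑⟩, |↓⟩ amplitudes.
= (1 - 5)/6 = -4/6.
⟨S_z⟩ = (ħ/2)·⟨σ_z⟩.

-0.667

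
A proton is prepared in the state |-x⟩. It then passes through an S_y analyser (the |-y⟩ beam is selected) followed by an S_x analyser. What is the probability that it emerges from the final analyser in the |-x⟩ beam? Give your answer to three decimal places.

First analyser (S_y): from |-x⟩, P(|-y⟩) = 1/2.
After stage 1 the state is |-y⟩; P(|-x⟩) = |⟨-x|-y⟩|² = 1/2.
Joint probability = 1/2 × 1/2 = 0.250.

0.250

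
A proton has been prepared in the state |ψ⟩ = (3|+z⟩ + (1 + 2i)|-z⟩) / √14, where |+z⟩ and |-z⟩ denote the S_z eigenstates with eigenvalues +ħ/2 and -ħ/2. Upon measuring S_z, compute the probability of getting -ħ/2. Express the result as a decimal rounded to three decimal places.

The -ħ/2 outcome corresponds to |-z⟩. Its amplitude in |ψ⟩ is (1 + 2i)/√14.
P = |1 + 2i|² / 14 = 5/14.

0.357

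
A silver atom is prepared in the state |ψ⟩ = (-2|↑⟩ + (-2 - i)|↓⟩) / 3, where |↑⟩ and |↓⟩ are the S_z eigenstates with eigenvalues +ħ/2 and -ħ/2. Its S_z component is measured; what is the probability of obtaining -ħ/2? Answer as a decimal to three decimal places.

0.556

The -ħ/2 outcome corresponds to |↓⟩. Its amplitude in |ψ⟩ is (-2 - i)/3.
P = |-2 - i|² / 9 = 5/9.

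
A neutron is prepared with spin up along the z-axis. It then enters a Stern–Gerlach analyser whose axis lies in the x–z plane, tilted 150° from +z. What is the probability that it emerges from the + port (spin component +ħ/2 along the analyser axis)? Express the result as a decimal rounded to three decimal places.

For spin-½, the probability of finding spin-up along an axis at angle θ to the initial spin direction is cos²(θ/2); spin-down is sin²(θ/2).
θ = 150°, so P = cos²(75°) ≈ 0.067.

0.067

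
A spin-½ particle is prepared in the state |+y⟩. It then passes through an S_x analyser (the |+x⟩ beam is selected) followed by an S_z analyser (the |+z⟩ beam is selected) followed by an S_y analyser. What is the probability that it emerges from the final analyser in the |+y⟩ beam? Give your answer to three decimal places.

0.125

First analyser (S_x): from |+y⟩, P(|+x⟩) = 1/2.
After stage 1 the state is |+x⟩; P(|+z⟩) = |⟨+z|+x⟩|² = 1/2.
After stage 2 the state is |+z⟩; P(|+y⟩) = |⟨+y|+z⟩|² = 1/2.
Joint probability = 1/2 × 1/2 × 1/2 = 0.125.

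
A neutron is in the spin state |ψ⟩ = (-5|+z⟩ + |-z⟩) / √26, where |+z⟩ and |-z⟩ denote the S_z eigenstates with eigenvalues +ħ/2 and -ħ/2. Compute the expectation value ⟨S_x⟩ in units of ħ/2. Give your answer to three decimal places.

-0.385

⟨σ_x⟩ = 2 Re(a* b)/(|a|²+|b|²) with a = -5, b = 1.
a* b = -5, so ⟨σ_x⟩ = -10/26.
⟨S_x⟩ = (ħ/2)·⟨σ_x⟩.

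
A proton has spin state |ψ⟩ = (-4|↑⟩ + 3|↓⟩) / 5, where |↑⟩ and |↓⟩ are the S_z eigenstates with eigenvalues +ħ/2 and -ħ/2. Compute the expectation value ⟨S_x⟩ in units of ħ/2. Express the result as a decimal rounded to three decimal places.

⟨σ_x⟩ = 2 Re(a* b)/(|a|²+|b|²) with a = -4, b = 3.
a* b = -12, so ⟨σ_x⟩ = -24/25.
⟨S_x⟩ = (ħ/2)·⟨σ_x⟩.

-0.960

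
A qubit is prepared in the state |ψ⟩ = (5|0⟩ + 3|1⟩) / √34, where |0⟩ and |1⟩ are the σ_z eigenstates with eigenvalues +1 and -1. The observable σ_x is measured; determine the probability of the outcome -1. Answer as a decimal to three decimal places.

0.059

|-x⟩ = (|0⟩ - |1⟩)/√2, so ⟨-x|ψ⟩ = (2) / (√2·√34).
P = |2|² / 68 = 4/68.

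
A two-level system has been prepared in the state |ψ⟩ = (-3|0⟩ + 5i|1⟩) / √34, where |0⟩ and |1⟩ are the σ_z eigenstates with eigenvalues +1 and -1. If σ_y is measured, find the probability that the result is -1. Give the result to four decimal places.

|-y⟩ = (|0⟩ - i|1⟩)/√2, so ⟨-y|ψ⟩ = (-8) / (√2·√34).
P = |-8|² / 68 = 64/68.

0.9412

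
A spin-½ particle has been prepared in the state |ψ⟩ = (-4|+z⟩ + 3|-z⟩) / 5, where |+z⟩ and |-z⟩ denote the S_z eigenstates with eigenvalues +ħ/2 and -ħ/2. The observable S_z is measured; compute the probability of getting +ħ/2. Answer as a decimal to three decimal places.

The +ħ/2 outcome corresponds to |+z⟩. Its amplitude in |ψ⟩ is -4/5.
P = |-4|² / 25 = 16/25.

0.640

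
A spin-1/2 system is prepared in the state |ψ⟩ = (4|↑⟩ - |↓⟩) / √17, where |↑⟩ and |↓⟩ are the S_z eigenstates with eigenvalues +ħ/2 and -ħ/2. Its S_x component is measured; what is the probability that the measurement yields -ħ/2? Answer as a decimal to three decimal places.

0.735

|-x⟩ = (|↑⟩ - |↓⟩)/√2, so ⟨-x|ψ⟩ = (5) / (√2·√17).
P = |5|² / 34 = 25/34.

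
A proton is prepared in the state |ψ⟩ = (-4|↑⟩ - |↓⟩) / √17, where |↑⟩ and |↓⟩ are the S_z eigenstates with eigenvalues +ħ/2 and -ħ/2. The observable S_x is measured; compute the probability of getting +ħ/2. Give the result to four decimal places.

0.7353

|+x⟩ = (|↑⟩ + |↓⟩)/√2, so ⟨+x|ψ⟩ = (-5) / (√2·√17).
P = |-5|² / 34 = 25/34.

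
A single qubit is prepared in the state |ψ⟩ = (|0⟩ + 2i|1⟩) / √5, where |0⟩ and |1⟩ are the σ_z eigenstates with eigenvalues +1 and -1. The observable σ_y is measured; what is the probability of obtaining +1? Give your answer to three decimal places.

|+y⟩ = (|0⟩ + i|1⟩)/√2, so ⟨+y|ψ⟩ = (3) / (√2·√5).
P = |3|² / 10 = 9/10.

0.900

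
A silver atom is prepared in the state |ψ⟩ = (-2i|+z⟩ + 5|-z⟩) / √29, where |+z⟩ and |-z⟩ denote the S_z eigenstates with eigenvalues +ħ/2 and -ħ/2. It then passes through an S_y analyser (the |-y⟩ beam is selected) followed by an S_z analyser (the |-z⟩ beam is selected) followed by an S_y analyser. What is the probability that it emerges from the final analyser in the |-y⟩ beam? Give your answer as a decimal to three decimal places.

First analyser (S_y): P(|-y⟩) = |⟨-y|ψ⟩|² = 9/58.
After stage 1 the state is |-y⟩; P(|-z⟩) = |⟨-z|-y⟩|² = 1/2.
After stage 2 the state is |-z⟩; P(|-y⟩) = |⟨-y|-z⟩|² = 1/2.
Joint probability = 9/58 × 1/2 × 1/2 = 0.039.

0.039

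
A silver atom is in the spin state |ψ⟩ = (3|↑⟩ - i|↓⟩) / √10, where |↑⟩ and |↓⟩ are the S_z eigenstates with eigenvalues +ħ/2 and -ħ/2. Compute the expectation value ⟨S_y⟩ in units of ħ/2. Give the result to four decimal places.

-0.6000

⟨σ_y⟩ = 2 Im(a* b)/(|a|²+|b|²) with a = 3, b = -i.
a* b = -3i, so ⟨σ_y⟩ = -6/10.
⟨S_y⟩ = (ħ/2)·⟨σ_y⟩.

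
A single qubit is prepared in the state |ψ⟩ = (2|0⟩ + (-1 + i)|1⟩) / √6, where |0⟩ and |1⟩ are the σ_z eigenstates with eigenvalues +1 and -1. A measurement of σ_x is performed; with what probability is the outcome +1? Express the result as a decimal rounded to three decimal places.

0.167

|+x⟩ = (|0⟩ + |1⟩)/√2, so ⟨+x|ψ⟩ = (1 + i) / (√2·√6).
P = |1 + i|² / 12 = 2/12.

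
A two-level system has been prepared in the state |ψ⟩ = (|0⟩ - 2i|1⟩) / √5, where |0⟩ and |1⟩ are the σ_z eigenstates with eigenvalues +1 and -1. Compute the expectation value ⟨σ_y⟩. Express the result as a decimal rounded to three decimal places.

-0.800

⟨σ_y⟩ = 2 Im(a* b)/(|a|²+|b|²) with a = 1, b = -2i.
a* b = -2i, so ⟨σ_y⟩ = -4/5.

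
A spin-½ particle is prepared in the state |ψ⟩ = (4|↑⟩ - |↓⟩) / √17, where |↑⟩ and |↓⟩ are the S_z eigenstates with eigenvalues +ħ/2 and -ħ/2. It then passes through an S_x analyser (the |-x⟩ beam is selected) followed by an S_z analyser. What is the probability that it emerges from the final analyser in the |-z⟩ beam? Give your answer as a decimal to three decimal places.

0.368

First analyser (S_x): P(|-x⟩) = |⟨-x|ψ⟩|² = 25/34.
After stage 1 the state is |-x⟩; P(|-z⟩) = |⟨-z|-x⟩|² = 1/2.
Joint probability = 25/34 × 1/2 = 0.368.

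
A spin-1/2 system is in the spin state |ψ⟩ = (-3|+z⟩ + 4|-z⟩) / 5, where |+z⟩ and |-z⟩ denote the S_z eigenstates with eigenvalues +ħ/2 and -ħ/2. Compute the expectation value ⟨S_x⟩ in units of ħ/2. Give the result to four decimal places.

⟨σ_x⟩ = 2 Re(a* b)/(|a|²+|b|²) with a = -3, b = 4.
a* b = -12, so ⟨σ_x⟩ = -24/25.
⟨S_x⟩ = (ħ/2)·⟨σ_x⟩.

-0.9600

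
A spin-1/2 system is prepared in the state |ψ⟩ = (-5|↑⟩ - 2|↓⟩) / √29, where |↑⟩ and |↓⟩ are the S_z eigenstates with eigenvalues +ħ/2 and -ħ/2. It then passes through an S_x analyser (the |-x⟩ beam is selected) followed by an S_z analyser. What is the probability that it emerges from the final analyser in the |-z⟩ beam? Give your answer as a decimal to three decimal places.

First analyser (S_x): P(|-x⟩) = |⟨-x|ψ⟩|² = 9/58.
After stage 1 the state is |-x⟩; P(|-z⟩) = |⟨-z|-x⟩|² = 1/2.
Joint probability = 9/58 × 1/2 = 0.078.

0.078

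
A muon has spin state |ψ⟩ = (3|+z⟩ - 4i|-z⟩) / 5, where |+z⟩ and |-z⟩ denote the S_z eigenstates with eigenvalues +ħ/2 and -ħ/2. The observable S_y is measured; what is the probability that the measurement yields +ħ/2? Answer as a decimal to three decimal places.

|+y⟩ = (|+z⟩ + i|-z⟩)/√2, so ⟨+y|ψ⟩ = (-1) / (√2·5).
P = |-1|² / 50 = 1/50.

0.020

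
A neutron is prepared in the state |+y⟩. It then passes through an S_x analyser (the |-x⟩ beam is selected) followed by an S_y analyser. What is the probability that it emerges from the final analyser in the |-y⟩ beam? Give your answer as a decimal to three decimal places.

0.250

First analyser (S_x): from |+y⟩, P(|-x⟩) = 1/2.
After stage 1 the state is |-x⟩; P(|-y⟩) = |⟨-y|-x⟩|² = 1/2.
Joint probability = 1/2 × 1/2 = 0.250.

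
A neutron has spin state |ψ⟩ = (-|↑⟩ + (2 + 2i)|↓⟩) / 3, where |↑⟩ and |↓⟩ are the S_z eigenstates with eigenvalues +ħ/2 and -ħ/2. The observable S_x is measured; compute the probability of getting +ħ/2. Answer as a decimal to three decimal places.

0.278

|+x⟩ = (|↑⟩ + |↓⟩)/√2, so ⟨+x|ψ⟩ = (1 + 2i) / (√2·3).
P = |1 + 2i|² / 18 = 5/18.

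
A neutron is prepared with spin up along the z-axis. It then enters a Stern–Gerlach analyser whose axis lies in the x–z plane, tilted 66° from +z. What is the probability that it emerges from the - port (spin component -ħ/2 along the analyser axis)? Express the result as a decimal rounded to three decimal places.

For spin-½, the probability of finding spin-up along an axis at angle θ to the initial spin direction is cos²(θ/2); spin-down is sin²(θ/2).
θ = 66°, so P = sin²(33°) ≈ 0.297.

0.297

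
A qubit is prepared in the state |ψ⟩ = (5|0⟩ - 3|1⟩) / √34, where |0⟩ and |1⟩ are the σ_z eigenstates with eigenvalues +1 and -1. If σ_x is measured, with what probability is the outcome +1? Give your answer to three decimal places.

|+x⟩ = (|0⟩ + |1⟩)/√2, so ⟨+x|ψ⟩ = (2) / (√2·√34).
P = |2|² / 68 = 4/68.

0.059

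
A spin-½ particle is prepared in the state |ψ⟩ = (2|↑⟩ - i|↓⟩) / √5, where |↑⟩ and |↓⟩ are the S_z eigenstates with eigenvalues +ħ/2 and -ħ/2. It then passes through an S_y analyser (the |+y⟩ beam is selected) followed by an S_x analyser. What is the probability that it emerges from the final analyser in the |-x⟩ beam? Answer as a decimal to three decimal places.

0.050

First analyser (S_y): P(|+y⟩) = |⟨+y|ψ⟩|² = 1/10.
After stage 1 the state is |+y⟩; P(|-x⟩) = |⟨-x|+y⟩|² = 1/2.
Joint probability = 1/10 × 1/2 = 0.050.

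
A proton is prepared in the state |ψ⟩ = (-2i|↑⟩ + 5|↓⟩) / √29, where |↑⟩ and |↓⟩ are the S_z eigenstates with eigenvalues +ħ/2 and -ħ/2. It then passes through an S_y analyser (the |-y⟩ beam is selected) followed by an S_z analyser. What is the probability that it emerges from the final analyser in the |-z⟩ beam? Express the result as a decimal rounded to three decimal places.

First analyser (S_y): P(|-y⟩) = |⟨-y|ψ⟩|² = 9/58.
After stage 1 the state is |-y⟩; P(|-z⟩) = |⟨-z|-y⟩|² = 1/2.
Joint probability = 9/58 × 1/2 = 0.078.

0.078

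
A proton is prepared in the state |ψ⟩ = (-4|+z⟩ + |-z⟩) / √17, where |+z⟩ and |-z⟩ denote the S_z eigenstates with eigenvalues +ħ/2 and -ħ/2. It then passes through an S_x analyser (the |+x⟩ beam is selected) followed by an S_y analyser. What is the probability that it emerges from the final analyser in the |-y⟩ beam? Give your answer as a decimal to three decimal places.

0.132

First analyser (S_x): P(|+x⟩) = |⟨+x|ψ⟩|² = 9/34.
After stage 1 the state is |+x⟩; P(|-y⟩) = |⟨-y|+x⟩|² = 1/2.
Joint probability = 9/34 × 1/2 = 0.132.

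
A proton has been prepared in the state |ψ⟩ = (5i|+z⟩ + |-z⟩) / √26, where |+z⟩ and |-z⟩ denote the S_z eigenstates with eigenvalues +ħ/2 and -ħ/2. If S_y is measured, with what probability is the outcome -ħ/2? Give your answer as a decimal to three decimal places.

0.692

|-y⟩ = (|+z⟩ - i|-z⟩)/√2, so ⟨-y|ψ⟩ = (6i) / (√2·√26).
P = |6i|² / 52 = 36/52.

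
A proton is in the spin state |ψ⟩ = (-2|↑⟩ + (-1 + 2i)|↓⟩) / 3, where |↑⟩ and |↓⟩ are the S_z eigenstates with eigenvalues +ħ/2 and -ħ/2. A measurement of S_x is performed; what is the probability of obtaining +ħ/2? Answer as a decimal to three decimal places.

|+x⟩ = (|↑⟩ + |↓⟩)/√2, so ⟨+x|ψ⟩ = (-3 + 2i) / (√2·3).
P = |-3 + 2i|² / 18 = 13/18.

0.722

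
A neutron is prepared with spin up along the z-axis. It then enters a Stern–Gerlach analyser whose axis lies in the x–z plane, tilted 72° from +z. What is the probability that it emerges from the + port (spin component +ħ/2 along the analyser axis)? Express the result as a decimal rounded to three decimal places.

0.655

For spin-½, the probability of finding spin-up along an axis at angle θ to the initial spin direction is cos²(θ/2); spin-down is sin²(θ/2).
θ = 72°, so P = cos²(36°) ≈ 0.655.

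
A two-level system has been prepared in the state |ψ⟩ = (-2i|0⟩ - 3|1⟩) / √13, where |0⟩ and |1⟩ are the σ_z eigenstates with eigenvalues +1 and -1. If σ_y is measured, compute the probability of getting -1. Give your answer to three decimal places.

|-y⟩ = (|0⟩ - i|1⟩)/√2, so ⟨-y|ψ⟩ = (-5i) / (√2·√13).
P = |-5i|² / 26 = 25/26.

0.962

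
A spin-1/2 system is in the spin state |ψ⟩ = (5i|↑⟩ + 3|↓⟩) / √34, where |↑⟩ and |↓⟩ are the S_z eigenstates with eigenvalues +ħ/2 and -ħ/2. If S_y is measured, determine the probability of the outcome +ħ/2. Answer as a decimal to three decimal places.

|+y⟩ = (|↑⟩ + i|↓⟩)/√2, so ⟨+y|ψ⟩ = (2i) / (√2·√34).
P = |2i|² / 68 = 4/68.

0.059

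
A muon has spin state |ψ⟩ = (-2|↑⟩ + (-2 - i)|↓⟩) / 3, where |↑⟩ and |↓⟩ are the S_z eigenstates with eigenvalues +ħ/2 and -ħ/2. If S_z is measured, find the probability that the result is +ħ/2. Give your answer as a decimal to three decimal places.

The +ħ/2 outcome corresponds to |↑⟩. Its amplitude in |ψ⟩ is -2/3.
P = |-2|² / 9 = 4/9.

0.444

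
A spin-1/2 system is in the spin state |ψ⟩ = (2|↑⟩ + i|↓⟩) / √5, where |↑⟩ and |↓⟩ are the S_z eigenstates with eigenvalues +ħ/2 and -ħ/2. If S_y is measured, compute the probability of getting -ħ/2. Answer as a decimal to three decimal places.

|-y⟩ = (|↑⟩ - i|↓⟩)/√2, so ⟨-y|ψ⟩ = (1) / (√2·√5).
P = |1|² / 10 = 1/10.

0.100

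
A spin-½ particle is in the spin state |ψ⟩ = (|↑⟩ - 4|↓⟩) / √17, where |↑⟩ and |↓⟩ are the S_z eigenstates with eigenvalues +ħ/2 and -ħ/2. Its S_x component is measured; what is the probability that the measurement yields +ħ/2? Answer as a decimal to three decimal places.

|+x⟩ = (|↑⟩ + |↓⟩)/√2, so ⟨+x|ψ⟩ = (-3) / (√2·√17).
P = |-3|² / 34 = 9/34.

0.265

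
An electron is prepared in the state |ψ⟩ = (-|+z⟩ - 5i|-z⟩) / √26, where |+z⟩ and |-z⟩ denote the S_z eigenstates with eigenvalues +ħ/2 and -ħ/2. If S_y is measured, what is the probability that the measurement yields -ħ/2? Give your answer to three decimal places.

|-y⟩ = (|+z⟩ - i|-z⟩)/√2, so ⟨-y|ψ⟩ = (4) / (√2·√26).
P = |4|² / 52 = 16/52.

0.308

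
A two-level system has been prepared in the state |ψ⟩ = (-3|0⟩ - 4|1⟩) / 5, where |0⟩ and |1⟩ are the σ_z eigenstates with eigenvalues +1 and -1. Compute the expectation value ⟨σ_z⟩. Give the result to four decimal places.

⟨σ_z⟩ = |a|² - |b|² divided by |a|²+|b|², with a, b the |0⟩, |1⟩ amplitudes.
= (9 - 16)/25 = -7/25.

-0.2800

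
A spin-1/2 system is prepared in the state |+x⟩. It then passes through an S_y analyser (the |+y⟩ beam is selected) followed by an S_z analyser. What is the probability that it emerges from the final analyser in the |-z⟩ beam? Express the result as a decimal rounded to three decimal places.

First analyser (S_y): from |+x⟩, P(|+y⟩) = 1/2.
After stage 1 the state is |+y⟩; P(|-z⟩) = |⟨-z|+y⟩|² = 1/2.
Joint probability = 1/2 × 1/2 = 0.250.

0.250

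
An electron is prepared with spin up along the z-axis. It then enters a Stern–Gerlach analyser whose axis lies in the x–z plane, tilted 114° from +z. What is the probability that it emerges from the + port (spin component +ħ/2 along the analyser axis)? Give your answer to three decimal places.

0.297

For spin-½, the probability of finding spin-up along an axis at angle θ to the initial spin direction is cos²(θ/2); spin-down is sin²(θ/2).
θ = 114°, so P = cos²(57°) ≈ 0.297.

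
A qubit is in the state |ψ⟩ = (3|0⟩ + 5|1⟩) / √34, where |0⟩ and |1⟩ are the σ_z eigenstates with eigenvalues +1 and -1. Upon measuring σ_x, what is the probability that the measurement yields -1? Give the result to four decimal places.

0.0588

|-x⟩ = (|0⟩ - |1⟩)/√2, so ⟨-x|ψ⟩ = (-2) / (√2·√34).
P = |-2|² / 68 = 4/68.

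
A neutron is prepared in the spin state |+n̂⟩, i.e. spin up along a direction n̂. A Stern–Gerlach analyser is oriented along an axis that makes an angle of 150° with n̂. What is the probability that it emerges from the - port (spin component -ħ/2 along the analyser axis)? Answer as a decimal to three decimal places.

0.933

For spin-½, the probability of finding spin-up along an axis at angle θ to the initial spin direction is cos²(θ/2); spin-down is sin²(θ/2).
θ = 150°, so P = sin²(75°) ≈ 0.933.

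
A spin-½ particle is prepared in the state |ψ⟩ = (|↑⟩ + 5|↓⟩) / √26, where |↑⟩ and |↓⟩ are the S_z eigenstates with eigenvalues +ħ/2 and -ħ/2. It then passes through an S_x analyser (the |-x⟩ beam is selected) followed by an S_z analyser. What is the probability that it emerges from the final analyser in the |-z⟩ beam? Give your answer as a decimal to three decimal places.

First analyser (S_x): P(|-x⟩) = |⟨-x|ψ⟩|² = 16/52.
After stage 1 the state is |-x⟩; P(|-z⟩) = |⟨-z|-x⟩|² = 1/2.
Joint probability = 16/52 × 1/2 = 0.154.

0.154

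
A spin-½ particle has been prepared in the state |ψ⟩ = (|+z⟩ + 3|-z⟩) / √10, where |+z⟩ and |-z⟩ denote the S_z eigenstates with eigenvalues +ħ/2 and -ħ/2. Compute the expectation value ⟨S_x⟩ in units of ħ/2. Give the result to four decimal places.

0.6000

⟨σ_x⟩ = 2 Re(a* b)/(|a|²+|b|²) with a = 1, b = 3.
a* b = 3, so ⟨σ_x⟩ = 6/10.
⟨S_x⟩ = (ħ/2)·⟨σ_x⟩.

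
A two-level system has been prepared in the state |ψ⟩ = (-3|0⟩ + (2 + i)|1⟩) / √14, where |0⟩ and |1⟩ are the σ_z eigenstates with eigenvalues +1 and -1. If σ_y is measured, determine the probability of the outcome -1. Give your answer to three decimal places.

|-y⟩ = (|0⟩ - i|1⟩)/√2, so ⟨-y|ψ⟩ = (-4 + 2i) / (√2·√14).
P = |-4 + 2i|² / 28 = 20/28.

0.714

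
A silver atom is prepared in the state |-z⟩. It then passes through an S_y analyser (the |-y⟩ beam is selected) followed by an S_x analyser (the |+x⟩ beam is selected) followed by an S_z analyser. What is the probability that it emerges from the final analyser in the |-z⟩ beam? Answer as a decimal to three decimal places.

0.125

First analyser (S_y): from |-z⟩, P(|-y⟩) = 1/2.
After stage 1 the state is |-y⟩; P(|+x⟩) = |⟨+x|-y⟩|² = 1/2.
After stage 2 the state is |+x⟩; P(|-z⟩) = |⟨-z|+x⟩|² = 1/2.
Joint probability = 1/2 × 1/2 × 1/2 = 0.125.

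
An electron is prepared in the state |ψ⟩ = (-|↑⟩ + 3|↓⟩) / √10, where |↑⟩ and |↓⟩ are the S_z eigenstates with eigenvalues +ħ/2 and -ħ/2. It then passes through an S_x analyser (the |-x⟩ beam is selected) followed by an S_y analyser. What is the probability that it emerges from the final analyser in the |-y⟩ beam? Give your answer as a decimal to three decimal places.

0.400

First analyser (S_x): P(|-x⟩) = |⟨-x|ψ⟩|² = 16/20.
After stage 1 the state is |-x⟩; P(|-y⟩) = |⟨-y|-x⟩|² = 1/2.
Joint probability = 16/20 × 1/2 = 0.400.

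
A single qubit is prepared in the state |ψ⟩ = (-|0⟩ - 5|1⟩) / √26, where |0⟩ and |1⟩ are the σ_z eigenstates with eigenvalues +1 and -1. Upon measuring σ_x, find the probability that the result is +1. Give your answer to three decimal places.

0.692

|+x⟩ = (|0⟩ + |1⟩)/√2, so ⟨+x|ψ⟩ = (-6) / (√2·√26).
P = |-6|² / 52 = 36/52.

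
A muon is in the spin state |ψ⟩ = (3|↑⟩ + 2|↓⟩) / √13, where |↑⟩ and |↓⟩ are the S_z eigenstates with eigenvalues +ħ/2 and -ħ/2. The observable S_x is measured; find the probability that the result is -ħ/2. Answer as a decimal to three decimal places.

0.038

|-x⟩ = (|↑⟩ - |↓⟩)/√2, so ⟨-x|ψ⟩ = (1) / (√2·√13).
P = |1|² / 26 = 1/26.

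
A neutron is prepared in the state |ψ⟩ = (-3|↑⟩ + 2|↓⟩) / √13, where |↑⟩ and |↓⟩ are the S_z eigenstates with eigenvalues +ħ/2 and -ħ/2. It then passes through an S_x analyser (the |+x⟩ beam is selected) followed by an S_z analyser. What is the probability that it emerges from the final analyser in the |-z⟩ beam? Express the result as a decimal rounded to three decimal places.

0.019

First analyser (S_x): P(|+x⟩) = |⟨+x|ψ⟩|² = 1/26.
After stage 1 the state is |+x⟩; P(|-z⟩) = |⟨-z|+x⟩|² = 1/2.
Joint probability = 1/26 × 1/2 = 0.019.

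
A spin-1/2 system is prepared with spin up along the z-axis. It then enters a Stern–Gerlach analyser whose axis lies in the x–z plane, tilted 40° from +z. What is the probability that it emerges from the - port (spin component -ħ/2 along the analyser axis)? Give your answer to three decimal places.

For spin-½, the probability of finding spin-up along an axis at angle θ to the initial spin direction is cos²(θ/2); spin-down is sin²(θ/2).
θ = 40°, so P = sin²(20°) ≈ 0.117.

0.117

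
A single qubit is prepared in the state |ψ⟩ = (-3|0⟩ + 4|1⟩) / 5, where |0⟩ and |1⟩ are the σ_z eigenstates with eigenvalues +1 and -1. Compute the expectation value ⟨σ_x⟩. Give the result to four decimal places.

⟨σ_x⟩ = 2 Re(a* b)/(|a|²+|b|²) with a = -3, b = 4.
a* b = -12, so ⟨σ_x⟩ = -24/25.

-0.9600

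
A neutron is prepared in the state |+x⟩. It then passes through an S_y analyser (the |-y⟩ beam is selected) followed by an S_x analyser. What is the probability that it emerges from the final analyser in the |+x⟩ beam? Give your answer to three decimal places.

0.250

First analyser (S_y): from |+x⟩, P(|-y⟩) = 1/2.
After stage 1 the state is |-y⟩; P(|+x⟩) = |⟨+x|-y⟩|² = 1/2.
Joint probability = 1/2 × 1/2 = 0.250.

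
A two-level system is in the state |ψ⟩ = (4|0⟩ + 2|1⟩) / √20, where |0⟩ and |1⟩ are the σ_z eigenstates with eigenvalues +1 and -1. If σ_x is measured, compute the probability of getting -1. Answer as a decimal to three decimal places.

|-x⟩ = (|0⟩ - |1⟩)/√2, so ⟨-x|ψ⟩ = (2) / (√2·√20).
P = |2|² / 40 = 4/40.

0.100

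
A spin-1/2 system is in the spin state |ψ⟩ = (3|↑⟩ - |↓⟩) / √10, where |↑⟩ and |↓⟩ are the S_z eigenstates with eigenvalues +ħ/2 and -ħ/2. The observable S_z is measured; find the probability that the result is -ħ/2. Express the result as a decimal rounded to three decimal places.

The -ħ/2 outcome corresponds to |↓⟩. Its amplitude in |ψ⟩ is -1/√10.
P = |-1|² / 10 = 1/10.

0.100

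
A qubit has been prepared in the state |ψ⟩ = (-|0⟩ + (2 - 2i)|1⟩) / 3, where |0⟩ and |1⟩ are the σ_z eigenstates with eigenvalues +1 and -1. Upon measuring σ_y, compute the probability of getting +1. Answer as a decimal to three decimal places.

|+y⟩ = (|0⟩ + i|1⟩)/√2, so ⟨+y|ψ⟩ = (-3 - 2i) / (√2·3).
P = |-3 - 2i|² / 18 = 13/18.

0.722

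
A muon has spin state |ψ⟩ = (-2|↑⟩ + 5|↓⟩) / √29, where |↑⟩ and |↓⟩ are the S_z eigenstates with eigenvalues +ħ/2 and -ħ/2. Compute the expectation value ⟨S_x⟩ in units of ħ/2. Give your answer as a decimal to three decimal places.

-0.690

⟨σ_x⟩ = 2 Re(a* b)/(|a|²+|b|²) with a = -2, b = 5.
a* b = -10, so ⟨σ_x⟩ = -20/29.
⟨S_x⟩ = (ħ/2)·⟨σ_x⟩.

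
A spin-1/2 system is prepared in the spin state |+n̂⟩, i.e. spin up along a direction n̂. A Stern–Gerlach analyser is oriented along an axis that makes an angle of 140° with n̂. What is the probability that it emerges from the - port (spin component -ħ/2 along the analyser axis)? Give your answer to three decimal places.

0.883

For spin-½, the probability of finding spin-up along an axis at angle θ to the initial spin direction is cos²(θ/2); spin-down is sin²(θ/2).
θ = 140°, so P = sin²(70°) ≈ 0.883.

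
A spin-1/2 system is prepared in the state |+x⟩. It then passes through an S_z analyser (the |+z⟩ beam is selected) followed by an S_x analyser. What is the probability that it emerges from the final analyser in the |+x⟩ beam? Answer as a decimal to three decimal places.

First analyser (S_z): from |+x⟩, P(|+z⟩) = 1/2.
After stage 1 the state is |+z⟩; P(|+x⟩) = |⟨+x|+z⟩|² = 1/2.
Joint probability = 1/2 × 1/2 = 0.250.

0.250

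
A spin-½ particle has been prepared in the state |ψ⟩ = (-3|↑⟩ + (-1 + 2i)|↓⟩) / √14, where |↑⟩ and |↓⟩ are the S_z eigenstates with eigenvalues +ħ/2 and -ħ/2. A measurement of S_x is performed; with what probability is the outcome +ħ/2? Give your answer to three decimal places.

|+x⟩ = (|↑⟩ + |↓⟩)/√2, so ⟨+x|ψ⟩ = (-4 + 2i) / (√2·√14).
P = |-4 + 2i|² / 28 = 20/28.

0.714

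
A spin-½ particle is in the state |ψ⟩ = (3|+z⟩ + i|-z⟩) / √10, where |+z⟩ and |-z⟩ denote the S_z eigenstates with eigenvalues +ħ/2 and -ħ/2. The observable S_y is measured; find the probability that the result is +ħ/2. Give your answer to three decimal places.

0.800

|+y⟩ = (|+z⟩ + i|-z⟩)/√2, so ⟨+y|ψ⟩ = (4) / (√2·√10).
P = |4|² / 20 = 16/20.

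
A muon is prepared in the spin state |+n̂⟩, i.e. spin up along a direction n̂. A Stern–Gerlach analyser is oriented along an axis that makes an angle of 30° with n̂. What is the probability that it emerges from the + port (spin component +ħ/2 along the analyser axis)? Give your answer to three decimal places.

For spin-½, the probability of finding spin-up along an axis at angle θ to the initial spin direction is cos²(θ/2); spin-down is sin²(θ/2).
θ = 30°, so P = cos²(15°) ≈ 0.933.

0.933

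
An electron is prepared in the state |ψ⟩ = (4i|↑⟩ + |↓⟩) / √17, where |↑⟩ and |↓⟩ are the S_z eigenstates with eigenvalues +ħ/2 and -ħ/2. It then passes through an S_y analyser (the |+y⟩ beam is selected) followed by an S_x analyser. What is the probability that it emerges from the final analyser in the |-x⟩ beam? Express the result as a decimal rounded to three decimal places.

0.132

First analyser (S_y): P(|+y⟩) = |⟨+y|ψ⟩|² = 9/34.
After stage 1 the state is |+y⟩; P(|-x⟩) = |⟨-x|+y⟩|² = 1/2.
Joint probability = 9/34 × 1/2 = 0.132.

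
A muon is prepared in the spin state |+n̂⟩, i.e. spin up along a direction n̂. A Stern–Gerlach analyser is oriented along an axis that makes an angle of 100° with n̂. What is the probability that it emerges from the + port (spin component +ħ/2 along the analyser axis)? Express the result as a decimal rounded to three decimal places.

0.413

For spin-½, the probability of finding spin-up along an axis at angle θ to the initial spin direction is cos²(θ/2); spin-down is sin²(θ/2).
θ = 100°, so P = cos²(50°) ≈ 0.413.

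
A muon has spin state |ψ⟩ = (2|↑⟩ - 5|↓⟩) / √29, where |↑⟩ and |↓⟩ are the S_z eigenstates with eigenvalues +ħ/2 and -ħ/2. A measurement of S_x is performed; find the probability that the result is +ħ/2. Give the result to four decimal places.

|+x⟩ = (|↑⟩ + |↓⟩)/√2, so ⟨+x|ψ⟩ = (-3) / (√2·√29).
P = |-3|² / 58 = 9/58.

0.1552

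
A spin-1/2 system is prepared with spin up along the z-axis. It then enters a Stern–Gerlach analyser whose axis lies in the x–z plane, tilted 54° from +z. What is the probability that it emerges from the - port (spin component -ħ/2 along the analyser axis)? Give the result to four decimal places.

0.2061

For spin-½, the probability of finding spin-up along an axis at angle θ to the initial spin direction is cos²(θ/2); spin-down is sin²(θ/2).
θ = 54°, so P = sin²(27°) ≈ 0.2061.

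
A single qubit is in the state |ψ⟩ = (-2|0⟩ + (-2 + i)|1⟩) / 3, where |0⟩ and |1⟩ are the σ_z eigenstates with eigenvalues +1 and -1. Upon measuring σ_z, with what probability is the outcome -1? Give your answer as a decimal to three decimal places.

The -1 outcome corresponds to |1⟩. Its amplitude in |ψ⟩ is (-2 + i)/3.
P = |-2 + i|² / 9 = 5/9.

0.556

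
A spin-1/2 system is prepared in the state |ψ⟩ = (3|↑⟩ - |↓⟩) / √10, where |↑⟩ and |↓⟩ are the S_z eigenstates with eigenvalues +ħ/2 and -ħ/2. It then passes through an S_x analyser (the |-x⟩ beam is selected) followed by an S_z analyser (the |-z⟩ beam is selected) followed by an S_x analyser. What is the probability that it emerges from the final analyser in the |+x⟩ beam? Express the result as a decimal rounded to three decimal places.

First analyser (S_x): P(|-x⟩) = |⟨-x|ψ⟩|² = 16/20.
After stage 1 the state is |-x⟩; P(|-z⟩) = |⟨-z|-x⟩|² = 1/2.
After stage 2 the state is |-z⟩; P(|+x⟩) = |⟨+x|-z⟩|² = 1/2.
Joint probability = 16/20 × 1/2 × 1/2 = 0.200.

0.200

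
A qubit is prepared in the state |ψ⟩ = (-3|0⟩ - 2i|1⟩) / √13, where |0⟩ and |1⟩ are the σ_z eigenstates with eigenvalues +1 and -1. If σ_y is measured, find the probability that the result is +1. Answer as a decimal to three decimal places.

|+y⟩ = (|0⟩ + i|1⟩)/√2, so ⟨+y|ψ⟩ = (-5) / (√2·√13).
P = |-5|² / 26 = 25/26.

0.962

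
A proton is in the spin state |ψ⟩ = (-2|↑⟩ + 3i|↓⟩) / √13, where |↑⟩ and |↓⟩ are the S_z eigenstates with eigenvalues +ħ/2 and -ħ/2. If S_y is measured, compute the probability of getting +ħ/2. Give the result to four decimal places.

|+y⟩ = (|↑⟩ + i|↓⟩)/√2, so ⟨+y|ψ⟩ = (1) / (√2·√13).
P = |1|² / 26 = 1/26.

0.0385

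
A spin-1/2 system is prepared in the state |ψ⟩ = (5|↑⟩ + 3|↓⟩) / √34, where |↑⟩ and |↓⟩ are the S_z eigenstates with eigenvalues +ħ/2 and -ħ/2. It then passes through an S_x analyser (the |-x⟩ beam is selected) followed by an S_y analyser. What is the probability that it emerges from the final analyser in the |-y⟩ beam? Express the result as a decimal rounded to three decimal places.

0.029

First analyser (S_x): P(|-x⟩) = |⟨-x|ψ⟩|² = 4/68.
After stage 1 the state is |-x⟩; P(|-y⟩) = |⟨-y|-x⟩|² = 1/2.
Joint probability = 4/68 × 1/2 = 0.029.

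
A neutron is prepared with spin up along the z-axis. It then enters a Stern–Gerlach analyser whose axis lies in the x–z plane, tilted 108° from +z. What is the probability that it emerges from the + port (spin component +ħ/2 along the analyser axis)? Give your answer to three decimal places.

0.345

For spin-½, the probability of finding spin-up along an axis at angle θ to the initial spin direction is cos²(θ/2); spin-down is sin²(θ/2).
θ = 108°, so P = cos²(54°) ≈ 0.345.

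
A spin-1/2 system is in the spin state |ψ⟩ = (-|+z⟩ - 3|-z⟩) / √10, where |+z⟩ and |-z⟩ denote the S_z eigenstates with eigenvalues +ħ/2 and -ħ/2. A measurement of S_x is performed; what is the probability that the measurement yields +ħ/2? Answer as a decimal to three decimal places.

0.800

|+x⟩ = (|+z⟩ + |-z⟩)/√2, so ⟨+x|ψ⟩ = (-4) / (√2·√10).
P = |-4|² / 20 = 16/20.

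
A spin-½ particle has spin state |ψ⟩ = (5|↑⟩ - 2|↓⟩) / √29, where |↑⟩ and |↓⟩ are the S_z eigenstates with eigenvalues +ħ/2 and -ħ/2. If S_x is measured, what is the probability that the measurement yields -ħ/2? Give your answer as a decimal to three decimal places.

0.845

|-x⟩ = (|↑⟩ - |↓⟩)/√2, so ⟨-x|ψ⟩ = (7) / (√2·√29).
P = |7|² / 58 = 49/58.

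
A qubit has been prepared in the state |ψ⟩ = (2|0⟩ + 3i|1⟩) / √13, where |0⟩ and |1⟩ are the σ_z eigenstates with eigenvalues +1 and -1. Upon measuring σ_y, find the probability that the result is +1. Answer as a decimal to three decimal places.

0.962

|+y⟩ = (|0⟩ + i|1⟩)/√2, so ⟨+y|ψ⟩ = (5) / (√2·√13).
P = |5|² / 26 = 25/26.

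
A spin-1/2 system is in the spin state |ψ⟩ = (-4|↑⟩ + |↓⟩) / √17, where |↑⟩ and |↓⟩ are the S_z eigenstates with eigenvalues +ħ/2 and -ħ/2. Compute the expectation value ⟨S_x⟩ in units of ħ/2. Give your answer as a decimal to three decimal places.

⟨σ_x⟩ = 2 Re(a* b)/(|a|²+|b|²) with a = -4, b = 1.
a* b = -4, so ⟨σ_x⟩ = -8/17.
⟨S_x⟩ = (ħ/2)·⟨σ_x⟩.

-0.471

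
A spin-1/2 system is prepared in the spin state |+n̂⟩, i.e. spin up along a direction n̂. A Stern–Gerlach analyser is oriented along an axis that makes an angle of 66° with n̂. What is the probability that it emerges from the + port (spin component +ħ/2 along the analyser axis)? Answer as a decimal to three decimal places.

For spin-½, the probability of finding spin-up along an axis at angle θ to the initial spin direction is cos²(θ/2); spin-down is sin²(θ/2).
θ = 66°, so P = cos²(33°) ≈ 0.703.

0.703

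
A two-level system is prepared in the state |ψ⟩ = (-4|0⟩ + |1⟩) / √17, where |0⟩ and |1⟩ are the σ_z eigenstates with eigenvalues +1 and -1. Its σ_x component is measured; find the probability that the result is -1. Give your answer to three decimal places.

|-x⟩ = (|0⟩ - |1⟩)/√2, so ⟨-x|ψ⟩ = (-5) / (√2·√17).
P = |-5|² / 34 = 25/34.

0.735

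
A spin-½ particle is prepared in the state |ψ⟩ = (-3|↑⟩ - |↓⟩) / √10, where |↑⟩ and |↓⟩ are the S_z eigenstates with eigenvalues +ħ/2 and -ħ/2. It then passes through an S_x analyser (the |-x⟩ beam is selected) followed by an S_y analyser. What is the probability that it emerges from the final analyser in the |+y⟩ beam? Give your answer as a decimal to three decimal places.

0.100

First analyser (S_x): P(|-x⟩) = |⟨-x|ψ⟩|² = 4/20.
After stage 1 the state is |-x⟩; P(|+y⟩) = |⟨+y|-x⟩|² = 1/2.
Joint probability = 4/20 × 1/2 = 0.100.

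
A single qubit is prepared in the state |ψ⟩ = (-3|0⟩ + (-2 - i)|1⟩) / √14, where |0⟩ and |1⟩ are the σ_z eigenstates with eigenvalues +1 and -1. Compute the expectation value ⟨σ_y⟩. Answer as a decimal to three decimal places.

0.429

⟨σ_y⟩ = 2 Im(a* b)/(|a|²+|b|²) with a = -3, b = (-2 - i).
a* b = (6 + 3i), so ⟨σ_y⟩ = 6/14.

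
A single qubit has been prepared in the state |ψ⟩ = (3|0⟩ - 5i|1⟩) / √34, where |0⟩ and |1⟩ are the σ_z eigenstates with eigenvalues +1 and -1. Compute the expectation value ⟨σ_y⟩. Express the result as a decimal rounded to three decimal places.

⟨σ_y⟩ = 2 Im(a* b)/(|a|²+|b|²) with a = 3, b = -5i.
a* b = -15i, so ⟨σ_y⟩ = -30/34.

-0.882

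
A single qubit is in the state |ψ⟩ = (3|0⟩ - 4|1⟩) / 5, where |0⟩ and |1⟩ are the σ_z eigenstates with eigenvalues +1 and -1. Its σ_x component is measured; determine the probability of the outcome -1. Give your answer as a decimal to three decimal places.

0.980

|-x⟩ = (|0⟩ - |1⟩)/√2, so ⟨-x|ψ⟩ = (7) / (√2·5).
P = |7|² / 50 = 49/50.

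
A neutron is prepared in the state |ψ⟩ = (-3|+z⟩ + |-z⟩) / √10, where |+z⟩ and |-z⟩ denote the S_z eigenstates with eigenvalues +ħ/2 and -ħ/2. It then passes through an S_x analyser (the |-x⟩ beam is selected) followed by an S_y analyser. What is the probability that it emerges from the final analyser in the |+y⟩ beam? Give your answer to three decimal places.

First analyser (S_x): P(|-x⟩) = |⟨-x|ψ⟩|² = 16/20.
After stage 1 the state is |-x⟩; P(|+y⟩) = |⟨+y|-x⟩|² = 1/2.
Joint probability = 16/20 × 1/2 = 0.400.

0.400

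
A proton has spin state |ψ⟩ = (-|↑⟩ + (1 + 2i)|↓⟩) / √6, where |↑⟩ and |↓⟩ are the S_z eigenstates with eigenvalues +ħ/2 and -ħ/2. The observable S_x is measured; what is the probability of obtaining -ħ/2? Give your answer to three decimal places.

|-x⟩ = (|↑⟩ - |↓⟩)/√2, so ⟨-x|ψ⟩ = (-2 - 2i) / (√2·√6).
P = |-2 - 2i|² / 12 = 8/12.

0.667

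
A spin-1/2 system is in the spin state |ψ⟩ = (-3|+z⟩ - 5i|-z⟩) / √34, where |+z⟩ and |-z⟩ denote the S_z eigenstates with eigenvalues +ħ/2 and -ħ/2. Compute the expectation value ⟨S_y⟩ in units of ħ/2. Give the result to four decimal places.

0.8824

⟨σ_y⟩ = 2 Im(a* b)/(|a|²+|b|²) with a = -3, b = -5i.
a* b = 15i, so ⟨σ_y⟩ = 30/34.
⟨S_y⟩ = (ħ/2)·⟨σ_y⟩.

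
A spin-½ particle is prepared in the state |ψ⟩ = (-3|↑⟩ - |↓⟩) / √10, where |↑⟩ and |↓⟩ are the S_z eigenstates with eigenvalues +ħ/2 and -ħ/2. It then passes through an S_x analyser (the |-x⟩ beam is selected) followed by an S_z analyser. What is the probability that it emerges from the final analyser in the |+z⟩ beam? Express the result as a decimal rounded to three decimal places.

0.100

First analyser (S_x): P(|-x⟩) = |⟨-x|ψ⟩|² = 4/20.
After stage 1 the state is |-x⟩; P(|+z⟩) = |⟨+z|-x⟩|² = 1/2.
Joint probability = 4/20 × 1/2 = 0.100.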